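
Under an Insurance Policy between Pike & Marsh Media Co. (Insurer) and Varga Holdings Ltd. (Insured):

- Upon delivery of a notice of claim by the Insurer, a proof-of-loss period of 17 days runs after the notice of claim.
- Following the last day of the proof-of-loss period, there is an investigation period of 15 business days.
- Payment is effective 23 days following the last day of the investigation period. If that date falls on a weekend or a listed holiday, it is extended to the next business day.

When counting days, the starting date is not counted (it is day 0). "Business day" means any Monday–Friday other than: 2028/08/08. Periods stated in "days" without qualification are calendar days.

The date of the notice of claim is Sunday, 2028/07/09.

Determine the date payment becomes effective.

2028/09/11

The last day of the proof-of-loss period: 2028/07/09 + 17 days = 2028/07/26.
The last day of the investigation period: 15 business days after Wednesday, 2028/07/26, skipping weekends and the listed holiday on Aug 8 — Jul 27, Jul 28, Jul 31, Aug 1, …, Aug 15, Aug 16, Aug 17 — lands on Thursday, 2028/08/17.
The date payment becomes effective: 23 calendar days after 2028/08/17 is 2028/09/09. That falls on a Saturday, so it rolls to the next business day, Monday, 2028/09/11.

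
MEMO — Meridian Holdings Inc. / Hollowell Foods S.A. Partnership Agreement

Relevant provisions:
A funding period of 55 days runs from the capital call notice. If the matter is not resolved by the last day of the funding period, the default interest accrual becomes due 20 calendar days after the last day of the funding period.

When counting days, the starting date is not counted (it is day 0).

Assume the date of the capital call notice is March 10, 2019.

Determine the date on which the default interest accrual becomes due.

May 24, 2019

The last day of the funding period: 55 calendar days after March 10, 2019 is May 4, 2019.
The date on which the default interest accrual becomes due: May 4, 2019 + 20 days = May 24, 2019.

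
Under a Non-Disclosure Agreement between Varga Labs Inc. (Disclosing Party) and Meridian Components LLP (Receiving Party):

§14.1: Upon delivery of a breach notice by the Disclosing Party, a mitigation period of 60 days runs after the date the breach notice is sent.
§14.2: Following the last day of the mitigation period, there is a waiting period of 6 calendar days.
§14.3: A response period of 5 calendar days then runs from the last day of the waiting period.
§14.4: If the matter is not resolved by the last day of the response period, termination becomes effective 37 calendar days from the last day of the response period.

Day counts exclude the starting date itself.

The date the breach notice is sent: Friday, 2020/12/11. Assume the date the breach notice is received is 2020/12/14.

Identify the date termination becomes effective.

The last day of the mitigation period: 60 calendar days after 2020/12/11 is 2021/02/09.
The last day of the waiting period: 6 calendar days after 2021/02/09 is 2021/02/15.
The last day of the response period: 2021/02/15 + 5 days = 2021/02/20.
The date termination becomes effective: 2021/02/20 + 37 days = 2021/03/29.

2021/03/29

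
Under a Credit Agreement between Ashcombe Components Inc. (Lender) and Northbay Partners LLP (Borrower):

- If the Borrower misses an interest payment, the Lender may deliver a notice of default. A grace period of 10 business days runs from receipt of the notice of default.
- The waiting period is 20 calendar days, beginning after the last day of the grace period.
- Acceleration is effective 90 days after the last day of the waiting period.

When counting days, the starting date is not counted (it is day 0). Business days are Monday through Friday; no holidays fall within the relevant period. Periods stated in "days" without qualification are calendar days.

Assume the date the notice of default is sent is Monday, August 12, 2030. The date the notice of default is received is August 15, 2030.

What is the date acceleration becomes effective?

The last day of the grace period: 10 business days after Thursday, August 15, 2030, skipping weekends — Aug 16, Aug 19, Aug 20, Aug 21, Aug 22, Aug 23, Aug 26, Aug 27, Aug 28, Aug 29 — lands on Thursday, August 29, 2030.
The last day of the waiting period: 20 calendar days after August 29, 2030 is September 18, 2030.
Adding 90 calendar days to September 18, 2030 gives December 17, 2030, which is the date acceleration becomes effective.

December 17, 2030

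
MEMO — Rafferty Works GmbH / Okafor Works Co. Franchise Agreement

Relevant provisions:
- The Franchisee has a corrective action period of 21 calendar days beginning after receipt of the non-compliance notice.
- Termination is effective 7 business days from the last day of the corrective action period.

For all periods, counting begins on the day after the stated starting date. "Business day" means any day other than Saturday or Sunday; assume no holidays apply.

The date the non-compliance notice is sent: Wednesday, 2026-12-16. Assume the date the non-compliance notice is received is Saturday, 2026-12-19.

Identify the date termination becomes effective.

The last day of the corrective action period: 2026-12-19 + 21 days = 2027-01-09.
From Saturday, 2027-01-09, 7 business days (Jan 11, Jan 12, Jan 13, Jan 14, Jan 15, Jan 18, Jan 19, skipping weekends) brings us to Tuesday, 2027-01-19, which is the date termination becomes effective.

2027-01-19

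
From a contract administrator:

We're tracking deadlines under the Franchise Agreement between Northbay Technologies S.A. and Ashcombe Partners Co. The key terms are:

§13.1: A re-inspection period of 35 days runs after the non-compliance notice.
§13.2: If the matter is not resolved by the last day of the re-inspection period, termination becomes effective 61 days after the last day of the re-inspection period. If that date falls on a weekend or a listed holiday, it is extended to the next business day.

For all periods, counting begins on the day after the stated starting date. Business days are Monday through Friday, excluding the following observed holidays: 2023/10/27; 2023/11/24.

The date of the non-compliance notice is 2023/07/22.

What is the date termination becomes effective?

The last day of the re-inspection period: 2023/07/22 + 35 days = 2023/08/26.
The date termination becomes effective: 61 calendar days after 2023/08/26 is 2023/10/26. 2023/10/26 is a Thursday and is not a listed holiday, so no roll-forward applies.

2023/10/26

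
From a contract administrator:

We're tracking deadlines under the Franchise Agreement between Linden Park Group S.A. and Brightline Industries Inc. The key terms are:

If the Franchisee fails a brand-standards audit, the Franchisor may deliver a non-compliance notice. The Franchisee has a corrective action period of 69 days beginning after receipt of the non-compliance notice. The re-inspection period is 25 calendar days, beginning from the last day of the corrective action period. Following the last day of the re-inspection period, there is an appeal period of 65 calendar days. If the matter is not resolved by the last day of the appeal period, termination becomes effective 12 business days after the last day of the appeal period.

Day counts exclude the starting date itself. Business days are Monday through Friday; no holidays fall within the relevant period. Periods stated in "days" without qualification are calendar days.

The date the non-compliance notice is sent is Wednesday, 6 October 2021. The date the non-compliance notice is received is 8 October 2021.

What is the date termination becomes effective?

The last day of the corrective action period: 8 October 2021 + 69 days = 16 December 2021.
The last day of the re-inspection period: 16 December 2021 + 25 days = 10 January 2022.
Adding 65 calendar days to 10 January 2022 gives 16 March 2022, which is the last day of the appeal period.
The date termination becomes effective: counting 12 business days from Wednesday, 16 March 2022 (Mar 17, Mar 18, Mar 21, Mar 22, …, Mar 30, Mar 31, Apr 1, skipping weekends) reaches Friday, 1 April 2022.

1 April 2022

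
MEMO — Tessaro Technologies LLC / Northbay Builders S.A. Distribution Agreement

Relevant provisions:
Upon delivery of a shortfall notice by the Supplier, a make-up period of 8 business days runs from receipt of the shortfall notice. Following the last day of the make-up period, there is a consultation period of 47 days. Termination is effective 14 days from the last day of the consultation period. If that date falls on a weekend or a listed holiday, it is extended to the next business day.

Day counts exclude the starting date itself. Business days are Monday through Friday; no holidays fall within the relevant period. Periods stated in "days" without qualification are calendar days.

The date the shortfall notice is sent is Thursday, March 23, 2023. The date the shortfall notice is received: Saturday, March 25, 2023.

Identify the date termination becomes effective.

June 5, 2023

The last day of the make-up period: counting 8 business days from Saturday, March 25, 2023 (Mar 27, Mar 28, Mar 29, Mar 30, Mar 31, Apr 3, Apr 4, Apr 5, skipping weekends) reaches Wednesday, April 5, 2023.
The last day of the consultation period: 47 calendar days after April 5, 2023 is May 22, 2023.
The date termination becomes effective: May 22, 2023 + 14 days = June 5, 2023. June 5, 2023 is a Monday, so no roll-forward applies.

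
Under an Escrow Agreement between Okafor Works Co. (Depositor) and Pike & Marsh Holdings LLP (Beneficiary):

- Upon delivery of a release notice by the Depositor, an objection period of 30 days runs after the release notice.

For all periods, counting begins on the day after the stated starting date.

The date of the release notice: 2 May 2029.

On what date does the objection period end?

The last day of the objection period: 30 calendar days after 2 May 2029 is 1 June 2029.

1 June 2029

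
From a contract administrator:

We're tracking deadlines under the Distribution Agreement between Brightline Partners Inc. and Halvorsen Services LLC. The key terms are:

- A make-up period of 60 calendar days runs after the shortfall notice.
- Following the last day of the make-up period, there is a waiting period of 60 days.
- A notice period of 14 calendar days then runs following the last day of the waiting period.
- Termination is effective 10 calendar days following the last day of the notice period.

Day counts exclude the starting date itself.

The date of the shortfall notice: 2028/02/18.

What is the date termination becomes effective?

The last day of the make-up period: 60 calendar days after 2028/02/18 is 2028/04/18.
The last day of the waiting period: 2028/04/18 + 60 days = 2028/06/17.
The last day of the notice period: 2028/06/17 + 14 days = 2028/07/01.
The date termination becomes effective: 10 calendar days after 2028/07/01 is 2028/07/11.

2028/07/11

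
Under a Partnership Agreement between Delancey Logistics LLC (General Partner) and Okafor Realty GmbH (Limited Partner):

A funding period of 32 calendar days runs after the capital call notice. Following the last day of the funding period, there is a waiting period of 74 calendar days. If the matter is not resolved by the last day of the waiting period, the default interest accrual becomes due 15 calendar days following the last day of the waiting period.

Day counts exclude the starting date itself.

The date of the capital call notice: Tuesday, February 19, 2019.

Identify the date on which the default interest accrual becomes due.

June 20, 2019

The last day of the funding period: February 19, 2019 + 32 days = March 23, 2019.
The last day of the waiting period: March 23, 2019 + 74 days = June 5, 2019.
Adding 15 calendar days to June 5, 2019 gives June 20, 2019, which is the date on which the default interest accrual becomes due.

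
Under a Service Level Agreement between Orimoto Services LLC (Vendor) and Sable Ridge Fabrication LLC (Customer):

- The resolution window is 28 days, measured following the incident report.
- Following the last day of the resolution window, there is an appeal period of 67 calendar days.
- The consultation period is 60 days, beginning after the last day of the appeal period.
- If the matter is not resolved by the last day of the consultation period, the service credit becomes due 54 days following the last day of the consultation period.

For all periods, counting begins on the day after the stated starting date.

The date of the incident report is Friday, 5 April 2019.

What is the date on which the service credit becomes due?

31 October 2019

Adding 28 calendar days to 5 April 2019 gives 3 May 2019, which is the last day of the resolution window.
Adding 67 calendar days to 3 May 2019 gives 9 July 2019, which is the last day of the appeal period.
Adding 60 calendar days to 9 July 2019 gives 7 September 2019, which is the last day of the consultation period.
The date on which the service credit becomes due: 7 September 2019 + 54 days = 31 October 2019.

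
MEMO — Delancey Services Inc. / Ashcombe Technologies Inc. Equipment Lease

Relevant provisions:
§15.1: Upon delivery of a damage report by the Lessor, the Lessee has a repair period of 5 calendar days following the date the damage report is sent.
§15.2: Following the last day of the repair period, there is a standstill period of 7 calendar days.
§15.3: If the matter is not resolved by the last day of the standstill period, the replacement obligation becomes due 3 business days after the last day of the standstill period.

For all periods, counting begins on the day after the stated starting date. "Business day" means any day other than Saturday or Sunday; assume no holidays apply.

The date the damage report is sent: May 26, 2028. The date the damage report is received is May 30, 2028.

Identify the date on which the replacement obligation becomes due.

The last day of the repair period: 5 calendar days after May 26, 2028 is May 31, 2028.
The last day of the standstill period: 7 calendar days after May 31, 2028 is Jun 7, 2028.
From Wednesday, Jun 7, 2028, 3 business days (Jun 8, Jun 9, Jun 12, skipping weekends) brings us to Monday, Jun 12, 2028, which is the date on which the replacement obligation becomes due.

Jun 12, 2028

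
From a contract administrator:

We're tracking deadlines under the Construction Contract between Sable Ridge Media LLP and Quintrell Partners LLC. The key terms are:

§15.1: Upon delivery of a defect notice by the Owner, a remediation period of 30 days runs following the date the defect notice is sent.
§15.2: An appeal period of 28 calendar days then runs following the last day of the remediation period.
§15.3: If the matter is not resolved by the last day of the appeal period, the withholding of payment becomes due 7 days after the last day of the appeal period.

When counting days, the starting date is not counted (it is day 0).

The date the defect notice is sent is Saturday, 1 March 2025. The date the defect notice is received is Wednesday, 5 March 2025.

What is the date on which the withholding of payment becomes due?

5 May 2025

The last day of the remediation period: 1 March 2025 + 30 days = 31 March 2025.
The last day of the appeal period: 31 March 2025 + 28 days = 28 April 2025.
The date on which the withholding of payment becomes due: 7 calendar days after 28 April 2025 is 5 May 2025.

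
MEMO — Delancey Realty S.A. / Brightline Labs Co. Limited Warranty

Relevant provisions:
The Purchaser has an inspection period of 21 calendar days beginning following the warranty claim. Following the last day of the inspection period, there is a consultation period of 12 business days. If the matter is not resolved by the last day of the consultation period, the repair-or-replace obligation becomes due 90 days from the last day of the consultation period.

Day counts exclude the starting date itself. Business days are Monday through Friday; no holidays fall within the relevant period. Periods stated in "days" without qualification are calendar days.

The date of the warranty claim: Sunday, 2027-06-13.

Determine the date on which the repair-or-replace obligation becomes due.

2027-10-18

The last day of the inspection period: 2027-06-13 + 21 days = 2027-07-04.
The last day of the consultation period: 12 business days after Sunday, 2027-07-04, skipping weekends — Jul 5, Jul 6, Jul 7, Jul 8, …, Jul 16, Jul 19, Jul 20 — lands on Tuesday, 2027-07-20.
The date on which the repair-or-replace obligation becomes due: 2027-07-20 + 90 days = 2027-10-18.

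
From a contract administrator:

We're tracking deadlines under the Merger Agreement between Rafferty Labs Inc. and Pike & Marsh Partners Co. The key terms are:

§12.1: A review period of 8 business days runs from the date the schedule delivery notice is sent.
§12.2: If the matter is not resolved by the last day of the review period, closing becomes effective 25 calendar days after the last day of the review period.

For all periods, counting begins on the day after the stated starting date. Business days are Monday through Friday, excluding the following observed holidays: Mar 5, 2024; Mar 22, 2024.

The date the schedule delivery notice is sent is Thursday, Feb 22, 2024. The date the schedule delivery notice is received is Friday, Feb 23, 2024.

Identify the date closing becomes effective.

The last day of the review period: counting 8 business days from Thursday, Feb 22, 2024 (Feb 23, Feb 26, Feb 27, Feb 28, Feb 29, Mar 1, Mar 4, Mar 6, skipping weekends and the listed holiday on Mar 5) reaches Wednesday, Mar 6, 2024.
The date closing becomes effective: 25 calendar days after Mar 6, 2024 is Mar 31, 2024.

Mar 31, 2024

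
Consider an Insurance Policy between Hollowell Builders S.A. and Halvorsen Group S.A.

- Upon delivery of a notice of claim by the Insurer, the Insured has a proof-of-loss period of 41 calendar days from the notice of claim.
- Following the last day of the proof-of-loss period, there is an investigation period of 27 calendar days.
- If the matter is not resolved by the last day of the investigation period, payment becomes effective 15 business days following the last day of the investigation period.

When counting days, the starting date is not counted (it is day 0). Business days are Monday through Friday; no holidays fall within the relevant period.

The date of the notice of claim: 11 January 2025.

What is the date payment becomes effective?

10 April 2025

The last day of the proof-of-loss period: 11 January 2025 + 41 days = 21 February 2025.
Adding 27 calendar days to 21 February 2025 gives 20 March 2025, which is the last day of the investigation period.
From Thursday, 20 March 2025, 15 business days (Mar 21, Mar 24, Mar 25, Mar 26, …, Apr 8, Apr 9, Apr 10, skipping weekends) brings us to Thursday, 10 April 2025, which is the date payment becomes effective.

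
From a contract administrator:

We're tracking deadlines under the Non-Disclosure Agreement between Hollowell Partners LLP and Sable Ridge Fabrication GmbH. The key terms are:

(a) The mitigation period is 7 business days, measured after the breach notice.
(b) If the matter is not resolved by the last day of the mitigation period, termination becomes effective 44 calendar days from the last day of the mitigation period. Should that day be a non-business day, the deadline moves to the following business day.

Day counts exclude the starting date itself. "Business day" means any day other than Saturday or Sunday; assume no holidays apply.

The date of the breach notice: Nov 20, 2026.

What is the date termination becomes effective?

The last day of the mitigation period: counting 7 business days from Friday, Nov 20, 2026 (Nov 23, Nov 24, Nov 25, Nov 26, Nov 27, Nov 30, Dec 1, skipping weekends) reaches Tuesday, Dec 1, 2026.
The date termination becomes effective: Dec 1, 2026 + 44 days = Jan 14, 2027. Jan 14, 2027 is a Thursday, so no roll-forward applies.

Jan 14, 2027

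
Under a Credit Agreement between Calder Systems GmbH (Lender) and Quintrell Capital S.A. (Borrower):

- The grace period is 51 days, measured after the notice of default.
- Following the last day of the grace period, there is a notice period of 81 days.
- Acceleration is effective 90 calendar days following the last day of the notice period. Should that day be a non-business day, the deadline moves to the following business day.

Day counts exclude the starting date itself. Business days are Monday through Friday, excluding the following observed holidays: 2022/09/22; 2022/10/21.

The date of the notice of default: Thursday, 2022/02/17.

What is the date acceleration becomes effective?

The last day of the grace period: 2022/02/17 + 51 days = 2022/04/09.
The last day of the notice period: 2022/04/09 + 81 days = 2022/06/29.
The date acceleration becomes effective: 2022/06/29 + 90 days = 2022/09/27. 2022/09/27 is a Tuesday and is not a listed holiday, so no roll-forward applies.

2022/09/27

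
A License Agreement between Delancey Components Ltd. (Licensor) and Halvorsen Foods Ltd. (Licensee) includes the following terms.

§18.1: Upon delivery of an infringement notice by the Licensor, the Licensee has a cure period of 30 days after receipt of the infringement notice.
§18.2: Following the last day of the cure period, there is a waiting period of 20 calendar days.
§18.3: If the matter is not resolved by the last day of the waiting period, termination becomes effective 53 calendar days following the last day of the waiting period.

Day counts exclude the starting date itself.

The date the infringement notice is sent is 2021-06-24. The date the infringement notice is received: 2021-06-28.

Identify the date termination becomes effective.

Adding 30 calendar days to 2021-06-28 gives 2021-07-28, which is the last day of the cure period.
The last day of the waiting period: 2021-07-28 + 20 days = 2021-08-17.
Adding 53 calendar days to 2021-08-17 gives 2021-10-09, which is the date termination becomes effective.

2021-10-09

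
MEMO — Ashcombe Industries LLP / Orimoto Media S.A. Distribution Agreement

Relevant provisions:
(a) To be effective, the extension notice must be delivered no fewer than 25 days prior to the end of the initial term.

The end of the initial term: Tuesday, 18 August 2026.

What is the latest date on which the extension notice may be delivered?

24 July 2026

Counting back 25 calendar days from 18 August 2026 gives 24 July 2026.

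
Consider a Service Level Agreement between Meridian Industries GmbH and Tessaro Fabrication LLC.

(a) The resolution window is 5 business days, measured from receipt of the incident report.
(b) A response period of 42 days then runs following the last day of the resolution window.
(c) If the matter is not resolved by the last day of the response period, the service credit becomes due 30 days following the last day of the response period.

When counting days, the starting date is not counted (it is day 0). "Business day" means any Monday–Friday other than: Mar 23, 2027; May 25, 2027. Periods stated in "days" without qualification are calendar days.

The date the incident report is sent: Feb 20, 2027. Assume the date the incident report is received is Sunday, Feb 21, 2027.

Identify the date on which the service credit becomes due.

May 9, 2027

The last day of the resolution window: 5 business days after Sunday, Feb 21, 2027, skipping weekends — Feb 22, Feb 23, Feb 24, Feb 25, Feb 26 — lands on Friday, Feb 26, 2027.
Adding 42 calendar days to Feb 26, 2027 gives Apr 9, 2027, which is the last day of the response period.
The date on which the service credit becomes due: 30 calendar days after Apr 9, 2027 is May 9, 2027.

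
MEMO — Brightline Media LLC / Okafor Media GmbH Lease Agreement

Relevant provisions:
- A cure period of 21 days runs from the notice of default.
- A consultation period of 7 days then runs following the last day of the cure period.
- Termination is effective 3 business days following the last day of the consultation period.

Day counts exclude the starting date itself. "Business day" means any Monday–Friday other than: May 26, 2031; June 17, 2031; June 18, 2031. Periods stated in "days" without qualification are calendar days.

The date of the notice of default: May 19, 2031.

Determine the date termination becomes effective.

June 23, 2031

The last day of the cure period: May 19, 2031 + 21 days = June 9, 2031.
The last day of the consultation period: June 9, 2031 + 7 days = June 16, 2031.
From Monday, June 16, 2031, 3 business days (Jun 19, Jun 20, Jun 23, skipping weekends and the listed holidays on Jun 17, Jun 18) brings us to Monday, June 23, 2031, which is the date termination becomes effective.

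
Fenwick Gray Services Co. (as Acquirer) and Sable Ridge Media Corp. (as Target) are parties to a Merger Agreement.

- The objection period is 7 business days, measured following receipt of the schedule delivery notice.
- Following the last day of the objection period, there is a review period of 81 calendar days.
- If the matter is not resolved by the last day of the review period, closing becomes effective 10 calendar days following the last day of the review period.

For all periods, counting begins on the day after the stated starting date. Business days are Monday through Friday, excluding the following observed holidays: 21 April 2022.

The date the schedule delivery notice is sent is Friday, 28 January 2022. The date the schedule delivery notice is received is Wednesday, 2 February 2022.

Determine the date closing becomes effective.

The last day of the objection period: counting 7 business days from Wednesday, 2 February 2022 (Feb 3, Feb 4, Feb 7, Feb 8, Feb 9, Feb 10, Feb 11, skipping weekends) reaches Friday, 11 February 2022.
Adding 81 calendar days to 11 February 2022 gives 3 May 2022, which is the last day of the review period.
The date closing becomes effective: 10 calendar days after 3 May 2022 is 13 May 2022.

13 May 2022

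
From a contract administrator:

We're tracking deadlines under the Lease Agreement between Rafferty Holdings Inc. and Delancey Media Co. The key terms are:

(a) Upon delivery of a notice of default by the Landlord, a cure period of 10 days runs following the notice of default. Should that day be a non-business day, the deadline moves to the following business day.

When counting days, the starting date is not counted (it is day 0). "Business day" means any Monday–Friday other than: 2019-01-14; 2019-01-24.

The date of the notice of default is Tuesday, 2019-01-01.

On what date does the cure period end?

The last day of the cure period: 2019-01-01 + 10 days = 2019-01-11. 2019-01-11 is a Friday and is not a listed holiday, so no roll-forward applies.

2019-01-11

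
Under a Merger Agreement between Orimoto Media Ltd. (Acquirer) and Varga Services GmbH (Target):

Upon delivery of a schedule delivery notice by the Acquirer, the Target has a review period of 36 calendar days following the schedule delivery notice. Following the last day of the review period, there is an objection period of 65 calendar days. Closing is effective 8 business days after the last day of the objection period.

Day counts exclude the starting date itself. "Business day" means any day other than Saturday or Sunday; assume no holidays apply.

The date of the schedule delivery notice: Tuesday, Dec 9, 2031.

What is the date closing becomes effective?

Mar 31, 2032

The last day of the review period: Dec 9, 2031 + 36 days = Jan 14, 2032.
Adding 65 calendar days to Jan 14, 2032 gives Mar 19, 2032, which is the last day of the objection period.
The date closing becomes effective: counting 8 business days from Friday, Mar 19, 2032 (Mar 22, Mar 23, Mar 24, Mar 25, Mar 26, Mar 29, Mar 30, Mar 31, skipping weekends) reaches Wednesday, Mar 31, 2032.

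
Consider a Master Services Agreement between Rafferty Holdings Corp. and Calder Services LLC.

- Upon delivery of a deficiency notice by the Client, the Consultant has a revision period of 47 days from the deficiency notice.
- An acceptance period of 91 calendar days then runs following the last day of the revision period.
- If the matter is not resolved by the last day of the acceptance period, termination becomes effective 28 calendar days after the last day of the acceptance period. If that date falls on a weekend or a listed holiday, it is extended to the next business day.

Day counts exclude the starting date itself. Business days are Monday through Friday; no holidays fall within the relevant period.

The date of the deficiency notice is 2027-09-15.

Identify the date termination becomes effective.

2028-02-28

The last day of the revision period: 2027-09-15 + 47 days = 2027-11-01.
Adding 91 calendar days to 2027-11-01 gives 2028-01-31, which is the last day of the acceptance period.
The date termination becomes effective: 28 calendar days after 2028-01-31 is 2028-02-28. 2028-02-28 is a Monday, so no roll-forward applies.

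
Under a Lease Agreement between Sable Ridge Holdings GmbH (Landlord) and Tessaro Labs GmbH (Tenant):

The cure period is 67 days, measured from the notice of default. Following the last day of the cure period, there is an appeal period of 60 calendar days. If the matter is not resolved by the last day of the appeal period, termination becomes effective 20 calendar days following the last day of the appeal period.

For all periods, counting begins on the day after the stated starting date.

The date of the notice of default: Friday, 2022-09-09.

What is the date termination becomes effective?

Adding 67 calendar days to 2022-09-09 gives 2022-11-15, which is the last day of the cure period.
The last day of the appeal period: 2022-11-15 + 60 days = 2023-01-14.
The date termination becomes effective: 20 calendar days after 2023-01-14 is 2023-02-03.

2023-02-03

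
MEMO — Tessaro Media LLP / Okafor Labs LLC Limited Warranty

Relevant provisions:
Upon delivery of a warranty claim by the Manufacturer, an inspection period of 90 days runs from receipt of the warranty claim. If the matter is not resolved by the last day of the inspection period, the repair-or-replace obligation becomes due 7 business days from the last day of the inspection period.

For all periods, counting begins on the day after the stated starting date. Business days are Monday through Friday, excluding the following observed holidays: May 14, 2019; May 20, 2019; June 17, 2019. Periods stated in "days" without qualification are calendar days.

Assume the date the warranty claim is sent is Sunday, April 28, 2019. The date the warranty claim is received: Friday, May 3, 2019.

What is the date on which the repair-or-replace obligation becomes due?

August 12, 2019

Adding 90 calendar days to May 3, 2019 gives August 1, 2019, which is the last day of the inspection period.
The date on which the repair-or-replace obligation becomes due: counting 7 business days from Thursday, August 1, 2019 (Aug 2, Aug 5, Aug 6, Aug 7, Aug 8, Aug 9, Aug 12, skipping weekends) reaches Monday, August 12, 2019.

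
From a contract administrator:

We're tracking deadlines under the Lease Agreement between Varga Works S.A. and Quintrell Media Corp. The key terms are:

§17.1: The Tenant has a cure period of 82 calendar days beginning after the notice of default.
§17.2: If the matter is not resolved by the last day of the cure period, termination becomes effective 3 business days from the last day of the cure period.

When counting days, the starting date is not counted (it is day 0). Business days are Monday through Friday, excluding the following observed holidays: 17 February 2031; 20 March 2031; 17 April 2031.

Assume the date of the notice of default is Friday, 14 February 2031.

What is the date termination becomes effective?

Adding 82 calendar days to 14 February 2031 gives 7 May 2031, which is the last day of the cure period.
The date termination becomes effective: 3 business days after Wednesday, 7 May 2031, skipping weekends — May 8, May 9, May 12 — lands on Monday, 12 May 2031.

12 May 2031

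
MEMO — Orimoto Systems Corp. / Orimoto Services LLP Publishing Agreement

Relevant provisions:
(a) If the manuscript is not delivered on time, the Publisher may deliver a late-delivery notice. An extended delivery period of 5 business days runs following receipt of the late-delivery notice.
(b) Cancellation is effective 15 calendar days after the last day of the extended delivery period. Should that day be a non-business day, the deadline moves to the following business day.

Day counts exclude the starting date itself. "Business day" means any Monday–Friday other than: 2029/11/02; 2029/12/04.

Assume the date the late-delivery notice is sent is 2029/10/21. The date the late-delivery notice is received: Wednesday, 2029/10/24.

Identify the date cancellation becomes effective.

2029/11/15

From Wednesday, 2029/10/24, 5 business days (Oct 25, Oct 26, Oct 29, Oct 30, Oct 31, skipping weekends) brings us to Wednesday, 2029/10/31, which is the last day of the extended delivery period.
Adding 15 calendar days to 2029/10/31 gives 2029/11/15, which is the date cancellation becomes effective. 2029/11/15 is a Thursday and is not a listed holiday, so no roll-forward applies.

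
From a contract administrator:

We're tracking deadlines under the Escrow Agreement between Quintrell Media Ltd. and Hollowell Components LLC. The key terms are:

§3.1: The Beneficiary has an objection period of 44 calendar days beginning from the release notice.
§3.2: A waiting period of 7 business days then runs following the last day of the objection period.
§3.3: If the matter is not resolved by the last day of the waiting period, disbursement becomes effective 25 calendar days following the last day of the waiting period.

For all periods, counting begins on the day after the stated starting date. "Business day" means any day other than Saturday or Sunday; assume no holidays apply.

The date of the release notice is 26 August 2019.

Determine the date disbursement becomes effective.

The last day of the objection period: 26 August 2019 + 44 days = 9 October 2019.
From Wednesday, 9 October 2019, 7 business days (Oct 10, Oct 11, Oct 14, Oct 15, Oct 16, Oct 17, Oct 18, skipping weekends) brings us to Friday, 18 October 2019, which is the last day of the waiting period.
The date disbursement becomes effective: 18 October 2019 + 25 days = 12 November 2019.

12 November 2019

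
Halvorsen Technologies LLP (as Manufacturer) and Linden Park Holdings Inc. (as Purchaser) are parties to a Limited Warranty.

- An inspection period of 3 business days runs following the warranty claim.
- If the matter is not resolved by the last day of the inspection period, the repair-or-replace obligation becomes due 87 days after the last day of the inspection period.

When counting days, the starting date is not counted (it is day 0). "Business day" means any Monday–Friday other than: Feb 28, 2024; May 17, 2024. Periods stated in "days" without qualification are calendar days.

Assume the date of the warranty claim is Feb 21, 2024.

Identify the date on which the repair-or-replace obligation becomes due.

May 23, 2024

The last day of the inspection period: 3 business days after Wednesday, Feb 21, 2024, skipping weekends — Feb 22, Feb 23, Feb 26 — lands on Monday, Feb 26, 2024.
The date on which the repair-or-replace obligation becomes due: 87 calendar days after Feb 26, 2024 is May 23, 2024.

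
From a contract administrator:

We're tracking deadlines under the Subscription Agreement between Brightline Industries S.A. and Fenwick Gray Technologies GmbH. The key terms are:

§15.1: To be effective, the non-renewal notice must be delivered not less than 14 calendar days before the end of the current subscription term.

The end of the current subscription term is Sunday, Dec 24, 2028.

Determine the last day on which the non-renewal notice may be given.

Dec 10, 2028

Counting back 14 calendar days from Dec 24, 2028 gives Dec 10, 2028.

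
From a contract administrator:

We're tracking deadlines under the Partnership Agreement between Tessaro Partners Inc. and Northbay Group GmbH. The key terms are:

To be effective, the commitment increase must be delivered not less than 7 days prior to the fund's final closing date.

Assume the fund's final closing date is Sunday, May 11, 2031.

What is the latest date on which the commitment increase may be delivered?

Counting back 7 calendar days from May 11, 2031 gives May 4, 2031.

May 4, 2031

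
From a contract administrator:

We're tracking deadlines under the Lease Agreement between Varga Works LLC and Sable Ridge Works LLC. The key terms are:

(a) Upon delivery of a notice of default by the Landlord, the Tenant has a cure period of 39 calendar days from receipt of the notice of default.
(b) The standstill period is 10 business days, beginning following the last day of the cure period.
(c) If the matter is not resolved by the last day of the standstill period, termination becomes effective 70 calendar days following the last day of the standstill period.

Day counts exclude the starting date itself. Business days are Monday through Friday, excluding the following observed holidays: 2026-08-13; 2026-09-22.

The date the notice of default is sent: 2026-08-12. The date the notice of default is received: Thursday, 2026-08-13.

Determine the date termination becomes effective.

2026-12-15

The last day of the cure period: 2026-08-13 + 39 days = 2026-09-21.
The last day of the standstill period: counting 10 business days from Monday, 2026-09-21 (Sep 23, Sep 24, Sep 25, Sep 28, Sep 29, Sep 30, Oct 1, Oct 2, Oct 5, Oct 6, skipping weekends and the listed holiday on Sep 22) reaches Tuesday, 2026-10-06.
The date termination becomes effective: 70 calendar days after 2026-10-06 is 2026-12-15.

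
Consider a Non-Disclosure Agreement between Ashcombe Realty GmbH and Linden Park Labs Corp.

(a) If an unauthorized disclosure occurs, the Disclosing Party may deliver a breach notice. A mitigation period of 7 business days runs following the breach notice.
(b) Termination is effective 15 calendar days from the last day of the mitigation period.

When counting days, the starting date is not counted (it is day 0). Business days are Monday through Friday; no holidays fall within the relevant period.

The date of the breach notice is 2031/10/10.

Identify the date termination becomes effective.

From Friday, 2031/10/10, 7 business days (Oct 13, Oct 14, Oct 15, Oct 16, Oct 17, Oct 20, Oct 21, skipping weekends) brings us to Tuesday, 2031/10/21, which is the last day of the mitigation period.
Adding 15 calendar days to 2031/10/21 gives 2031/11/05, which is the date termination becomes effective.

2031/11/05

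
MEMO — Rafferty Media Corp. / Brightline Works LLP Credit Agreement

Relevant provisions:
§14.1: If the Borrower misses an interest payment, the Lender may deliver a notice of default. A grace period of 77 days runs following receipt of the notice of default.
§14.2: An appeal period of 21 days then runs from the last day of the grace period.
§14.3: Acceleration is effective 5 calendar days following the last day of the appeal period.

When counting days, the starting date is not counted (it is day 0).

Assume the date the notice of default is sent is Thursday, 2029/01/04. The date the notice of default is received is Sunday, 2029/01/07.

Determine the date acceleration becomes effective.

2029/04/20

The last day of the grace period: 2029/01/07 + 77 days = 2029/03/25.
The last day of the appeal period: 21 calendar days after 2029/03/25 is 2029/04/15.
The date acceleration becomes effective: 2029/04/15 + 5 days = 2029/04/20.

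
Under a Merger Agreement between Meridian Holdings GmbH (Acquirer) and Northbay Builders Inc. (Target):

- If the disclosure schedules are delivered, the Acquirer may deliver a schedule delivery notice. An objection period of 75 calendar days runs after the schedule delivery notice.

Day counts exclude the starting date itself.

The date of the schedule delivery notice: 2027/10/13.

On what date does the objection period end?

The last day of the objection period: 75 calendar days after 2027/10/13 is 2027/12/27.

2027/12/27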